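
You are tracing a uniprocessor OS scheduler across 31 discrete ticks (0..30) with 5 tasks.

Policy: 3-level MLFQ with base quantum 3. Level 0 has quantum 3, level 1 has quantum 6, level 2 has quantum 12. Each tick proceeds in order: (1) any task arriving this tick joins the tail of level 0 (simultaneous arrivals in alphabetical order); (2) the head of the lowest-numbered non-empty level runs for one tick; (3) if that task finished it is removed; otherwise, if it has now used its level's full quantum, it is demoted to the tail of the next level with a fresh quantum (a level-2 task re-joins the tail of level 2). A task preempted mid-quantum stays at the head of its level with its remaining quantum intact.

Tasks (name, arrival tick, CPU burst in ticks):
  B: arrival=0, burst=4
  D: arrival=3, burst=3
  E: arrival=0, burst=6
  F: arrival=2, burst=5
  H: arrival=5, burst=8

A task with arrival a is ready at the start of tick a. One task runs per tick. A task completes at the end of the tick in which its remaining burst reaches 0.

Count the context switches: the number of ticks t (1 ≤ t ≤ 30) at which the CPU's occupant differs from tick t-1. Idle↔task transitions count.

t=0: L0/L1/L2 = BE/-/- → run B
t=1: L0/L1/L2 = BE/-/- → run B
t=2: L0/L1/L2 = BEF/-/- → run B
t=3: L0/L1/L2 = EFD/B/- → run E
t=4: L0/L1/L2 = EFD/B/- → run E
t=5: L0/L1/L2 = EFDH/B/- → run E
t=6: L0/L1/L2 = FDH/BE/- → run F
t=7: L0/L1/L2 = FDH/BE/- → run F
t=8: L0/L1/L2 = FDH/BE/- → run F
t=9: L0/L1/L2 = DH/BEF/- → run D
t=10: L0/L1/L2 = DH/BEF/- → run D
t=11: L0/L1/L2 = DH/BEF/- → run D
t=12: L0/L1/L2 = H/BEF/- → run H
t=13: L0/L1/L2 = H/BEF/- → run H
t=14: L0/L1/L2 = H/BEF/- → run H
t=15: L0/L1/L2 = -/BEFH/- → run B
t=16: L0/L1/L2 = -/EFH/- → run E
t=17: L0/L1/L2 = -/EFH/- → run E
t=18: L0/L1/L2 = -/EFH/- → run E
t=19: L0/L1/L2 = -/FH/- → run F
t=20: L0/L1/L2 = -/FH/- → run F
t=21: L0/L1/L2 = -/H/- → run H
t=22: L0/L1/L2 = -/H/- → run H
t=23: L0/L1/L2 = -/H/- → run H
t=24: L0/L1/L2 = -/H/- → run H
t=25: L0/L1/L2 = -/H/- → run H
t=26: (idle)
t=27: (idle)
t=28: (idle)
t=29: (idle)
t=30: (idle)

context switches = 9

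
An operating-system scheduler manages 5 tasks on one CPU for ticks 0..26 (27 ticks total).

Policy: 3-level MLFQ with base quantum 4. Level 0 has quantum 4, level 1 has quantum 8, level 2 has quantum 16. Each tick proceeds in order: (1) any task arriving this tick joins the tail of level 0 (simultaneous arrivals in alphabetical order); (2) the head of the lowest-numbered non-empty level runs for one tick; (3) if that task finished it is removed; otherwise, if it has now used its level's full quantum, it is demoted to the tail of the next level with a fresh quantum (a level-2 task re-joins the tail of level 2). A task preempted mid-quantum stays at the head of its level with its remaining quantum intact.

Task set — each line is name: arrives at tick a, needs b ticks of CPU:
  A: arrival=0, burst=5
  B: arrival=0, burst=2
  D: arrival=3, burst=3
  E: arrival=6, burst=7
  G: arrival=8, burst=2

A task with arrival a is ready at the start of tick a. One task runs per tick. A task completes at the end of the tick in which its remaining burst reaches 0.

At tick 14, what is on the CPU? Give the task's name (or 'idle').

t=0: L0/L1/L2 = AB/-/- → run A
t=1: L0/L1/L2 = AB/-/- → run A
t=2: L0/L1/L2 = AB/-/- → run A
t=3: L0/L1/L2 = ABD/-/- → run A
t=4: L0/L1/L2 = BD/A/- → run B
t=5: L0/L1/L2 = BD/A/- → run B
t=6: L0/L1/L2 = DE/A/- → run D
t=7: L0/L1/L2 = DE/A/- → run D
t=8: L0/L1/L2 = DEG/A/- → run D
t=9: L0/L1/L2 = EG/A/- → run E
t=10: L0/L1/L2 = EG/A/- → run E
t=11: L0/L1/L2 = EG/A/- → run E
t=12: L0/L1/L2 = EG/A/- → run E
t=13: L0/L1/L2 = G/AE/- → run G
t=14: L0/L1/L2 = G/AE/- → run G
t=15: L0/L1/L2 = -/AE/- → run A
t=16: L0/L1/L2 = -/E/- → run E
t=17: L0/L1/L2 = -/E/- → run E
t=18: L0/L1/L2 = -/E/- → run E
t=19: (idle)
t=20: (idle)
t=21: (idle)
t=22: (idle)
t=23: (idle)
t=24: (idle)
t=25: (idle)
t=26: (idle)

running at tick 14 = G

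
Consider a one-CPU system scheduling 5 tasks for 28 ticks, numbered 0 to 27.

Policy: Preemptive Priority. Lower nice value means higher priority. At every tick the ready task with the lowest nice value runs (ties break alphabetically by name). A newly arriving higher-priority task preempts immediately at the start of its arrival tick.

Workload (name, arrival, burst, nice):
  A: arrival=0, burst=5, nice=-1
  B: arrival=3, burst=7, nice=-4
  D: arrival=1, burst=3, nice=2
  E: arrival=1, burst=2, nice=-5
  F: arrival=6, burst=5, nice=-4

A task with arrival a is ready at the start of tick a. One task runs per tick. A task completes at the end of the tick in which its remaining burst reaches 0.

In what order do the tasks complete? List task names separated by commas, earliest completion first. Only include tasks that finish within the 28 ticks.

t=0: ready={A} → run A
t=1: ready={A,D,E} → run E
t=2: ready={A,D,E} → run E
t=3: ready={A,B,D} → run B
t=4: ready={A,B,D} → run B
t=5: ready={A,B,D} → run B
t=6: ready={A,B,D,F} → run B
t=7: ready={A,B,D,F} → run B
t=8: ready={A,B,D,F} → run B
t=9: ready={A,B,D,F} → run B
t=10: ready={A,D,F} → run F
t=11: ready={A,D,F} → run F
t=12: ready={A,D,F} → run F
t=13: ready={A,D,F} → run F
t=14: ready={A,D,F} → run F
t=15: ready={A,D} → run A
t=16: ready={A,D} → run A
t=17: ready={A,D} → run A
t=18: ready={A,D} → run A
t=19: ready={D} → run D
t=20: ready={D} → run D
t=21: ready={D} → run D
t=22: (idle)
t=23: (idle)
t=24: (idle)
t=25: (idle)
t=26: (idle)
t=27: (idle)

completion order = E, B, F, A, D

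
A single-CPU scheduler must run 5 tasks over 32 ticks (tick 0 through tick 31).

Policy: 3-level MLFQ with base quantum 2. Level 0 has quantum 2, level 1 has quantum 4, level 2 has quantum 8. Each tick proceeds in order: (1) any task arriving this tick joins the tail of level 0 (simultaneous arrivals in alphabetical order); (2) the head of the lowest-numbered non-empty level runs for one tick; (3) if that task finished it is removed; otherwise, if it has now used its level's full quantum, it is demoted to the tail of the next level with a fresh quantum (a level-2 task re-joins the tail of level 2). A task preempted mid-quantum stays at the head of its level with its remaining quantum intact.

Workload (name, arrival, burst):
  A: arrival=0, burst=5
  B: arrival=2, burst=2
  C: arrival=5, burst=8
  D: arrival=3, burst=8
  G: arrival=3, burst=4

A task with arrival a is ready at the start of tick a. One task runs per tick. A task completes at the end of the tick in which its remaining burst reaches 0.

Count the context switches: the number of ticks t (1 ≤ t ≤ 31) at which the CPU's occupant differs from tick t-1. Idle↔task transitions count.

context switches = 11

t=0: L0/L1/L2 = A/-/- → run A
t=1: L0/L1/L2 = A/-/- → run A
t=2: L0/L1/L2 = B/A/- → run B
t=3: L0/L1/L2 = BDG/A/- → run B
t=4: L0/L1/L2 = DG/A/- → run D
t=5: L0/L1/L2 = DGC/A/- → run D
t=6: L0/L1/L2 = GC/AD/- → run G
t=7: L0/L1/L2 = GC/AD/- → run G
t=8: L0/L1/L2 = C/ADG/- → run C
t=9: L0/L1/L2 = C/ADG/- → run C
t=10: L0/L1/L2 = -/ADGC/- → run A
t=11: L0/L1/L2 = -/ADGC/- → run A
t=12: L0/L1/L2 = -/ADGC/- → run A
t=13: L0/L1/L2 = -/DGC/- → run D
t=14: L0/L1/L2 = -/DGC/- → run D
t=15: L0/L1/L2 = -/DGC/- → run D
t=16: L0/L1/L2 = -/DGC/- → run D
t=17: L0/L1/L2 = -/GC/D → run G
t=18: L0/L1/L2 = -/GC/D → run G
t=19: L0/L1/L2 = -/C/D → run C
t=20: L0/L1/L2 = -/C/D → run C
t=21: L0/L1/L2 = -/C/D → run C
t=22: L0/L1/L2 = -/C/D → run C
t=23: L0/L1/L2 = -/-/DC → run D
t=24: L0/L1/L2 = -/-/DC → run D
t=25: L0/L1/L2 = -/-/C → run C
t=26: L0/L1/L2 = -/-/C → run C
t=27: (idle)
t=28: (idle)
t=29: (idle)
t=30: (idle)
t=31: (idle)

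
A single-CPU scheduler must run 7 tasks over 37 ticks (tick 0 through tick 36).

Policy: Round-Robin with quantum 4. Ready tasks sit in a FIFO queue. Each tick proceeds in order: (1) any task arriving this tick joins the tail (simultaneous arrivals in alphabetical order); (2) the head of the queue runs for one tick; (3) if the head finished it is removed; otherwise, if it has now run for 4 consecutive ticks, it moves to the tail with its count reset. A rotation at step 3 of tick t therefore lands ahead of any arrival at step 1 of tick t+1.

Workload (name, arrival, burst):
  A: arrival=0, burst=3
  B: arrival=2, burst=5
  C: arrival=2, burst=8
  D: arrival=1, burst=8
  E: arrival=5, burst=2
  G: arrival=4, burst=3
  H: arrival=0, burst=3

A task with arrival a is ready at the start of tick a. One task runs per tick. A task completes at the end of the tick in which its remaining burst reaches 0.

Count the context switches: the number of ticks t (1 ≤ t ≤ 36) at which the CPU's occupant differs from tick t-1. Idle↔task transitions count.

t=0: queue=[A,H] q_used=0 → run A
t=1: queue=[A,H,D] q_used=1 → run A
t=2: queue=[A,H,D,B,C] q_used=2 → run A
t=3: queue=[H,D,B,C] q_used=0 → run H
t=4: queue=[H,D,B,C,G] q_used=1 → run H
t=5: queue=[H,D,B,C,G,E] q_used=2 → run H
t=6: queue=[D,B,C,G,E] q_used=0 → run D
t=7: queue=[D,B,C,G,E] q_used=1 → run D
t=8: queue=[D,B,C,G,E] q_used=2 → run D
t=9: queue=[D,B,C,G,E] q_used=3 → run D
t=10: queue=[B,C,G,E,D] q_used=0 → run B
t=11: queue=[B,C,G,E,D] q_used=1 → run B
t=12: queue=[B,C,G,E,D] q_used=2 → run B
t=13: queue=[B,C,G,E,D] q_used=3 → run B
t=14: queue=[C,G,E,D,B] q_used=0 → run C
t=15: queue=[C,G,E,D,B] q_used=1 → run C
t=16: queue=[C,G,E,D,B] q_used=2 → run C
t=17: queue=[C,G,E,D,B] q_used=3 → run C
t=18: queue=[G,E,D,B,C] q_used=0 → run G
t=19: queue=[G,E,D,B,C] q_used=1 → run G
t=20: queue=[G,E,D,B,C] q_used=2 → run G
t=21: queue=[E,D,B,C] q_used=0 → run E
t=22: queue=[E,D,B,C] q_used=1 → run E
t=23: queue=[D,B,C] q_used=0 → run D
t=24: queue=[D,B,C] q_used=1 → run D
t=25: queue=[D,B,C] q_used=2 → run D
t=26: queue=[D,B,C] q_used=3 → run D
t=27: queue=[B,C] q_used=0 → run B
t=28: queue=[C] q_used=0 → run C
t=29: queue=[C] q_used=1 → run C
t=30: queue=[C] q_used=2 → run C
t=31: queue=[C] q_used=3 → run C
t=32: (idle)
t=33: (idle)
t=34: (idle)
t=35: (idle)
t=36: (idle)

context switches = 10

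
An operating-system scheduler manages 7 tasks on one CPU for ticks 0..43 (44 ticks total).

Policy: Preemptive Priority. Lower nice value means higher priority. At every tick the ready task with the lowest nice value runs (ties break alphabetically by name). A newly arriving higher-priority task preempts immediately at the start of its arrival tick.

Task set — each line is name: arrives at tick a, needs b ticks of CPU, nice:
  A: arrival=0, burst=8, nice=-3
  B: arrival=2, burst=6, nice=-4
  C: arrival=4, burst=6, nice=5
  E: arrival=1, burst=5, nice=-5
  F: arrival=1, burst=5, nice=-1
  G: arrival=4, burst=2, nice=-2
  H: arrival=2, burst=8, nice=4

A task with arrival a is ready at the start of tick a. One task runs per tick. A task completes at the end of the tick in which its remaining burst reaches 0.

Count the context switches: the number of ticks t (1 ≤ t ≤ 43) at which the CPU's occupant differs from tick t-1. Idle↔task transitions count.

context switches = 8

t=0: ready={A} → run A
t=1: ready={A,E,F} → run E
t=2: ready={A,B,E,F,H} → run E
t=3: ready={A,B,E,F,H} → run E
t=4: ready={A,B,C,E,F,G,H} → run E
t=5: ready={A,B,C,E,F,G,H} → run E
t=6: ready={A,B,C,F,G,H} → run B
t=7: ready={A,B,C,F,G,H} → run B
t=8: ready={A,B,C,F,G,H} → run B
t=9: ready={A,B,C,F,G,H} → run B
t=10: ready={A,B,C,F,G,H} → run B
t=11: ready={A,B,C,F,G,H} → run B
t=12: ready={A,C,F,G,H} → run A
t=13: ready={A,C,F,G,H} → run A
t=14: ready={A,C,F,G,H} → run A
t=15: ready={A,C,F,G,H} → run A
t=16: ready={A,C,F,G,H} → run A
t=17: ready={A,C,F,G,H} → run A
t=18: ready={A,C,F,G,H} → run A
t=19: ready={C,F,G,H} → run G
t=20: ready={C,F,G,H} → run G
t=21: ready={C,F,H} → run F
t=22: ready={C,F,H} → run F
t=23: ready={C,F,H} → run F
t=24: ready={C,F,H} → run F
t=25: ready={C,F,H} → run F
t=26: ready={C,H} → run H
t=27: ready={C,H} → run H
t=28: ready={C,H} → run H
t=29: ready={C,H} → run H
t=30: ready={C,H} → run H
t=31: ready={C,H} → run H
t=32: ready={C,H} → run H
t=33: ready={C,H} → run H
t=34: ready={C} → run C
t=35: ready={C} → run C
t=36: ready={C} → run C
t=37: ready={C} → run C
t=38: ready={C} → run C
t=39: ready={C} → run C
t=40: (idle)
t=41: (idle)
t=42: (idle)
t=43: (idle)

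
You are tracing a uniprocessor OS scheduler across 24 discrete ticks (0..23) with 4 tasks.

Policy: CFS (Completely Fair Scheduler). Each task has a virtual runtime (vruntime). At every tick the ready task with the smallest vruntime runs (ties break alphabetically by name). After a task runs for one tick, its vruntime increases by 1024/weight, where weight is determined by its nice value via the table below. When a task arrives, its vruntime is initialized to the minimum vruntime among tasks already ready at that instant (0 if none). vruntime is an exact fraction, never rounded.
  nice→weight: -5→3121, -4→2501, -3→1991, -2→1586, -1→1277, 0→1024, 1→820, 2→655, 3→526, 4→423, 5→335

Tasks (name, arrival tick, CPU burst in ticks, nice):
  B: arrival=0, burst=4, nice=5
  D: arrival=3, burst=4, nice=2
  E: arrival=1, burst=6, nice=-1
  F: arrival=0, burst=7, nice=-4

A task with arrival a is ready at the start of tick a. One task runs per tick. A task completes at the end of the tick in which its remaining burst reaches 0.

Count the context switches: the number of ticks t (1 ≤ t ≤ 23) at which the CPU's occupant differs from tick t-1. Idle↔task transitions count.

t=0: vr[B=0 F=0] → run B
t=1: vr[B=1024/335 E=0 F=0] → run E
t=2: vr[B=1024/335 E=1024/1277 F=0] → run F
t=3: vr[B=1024/335 D=1024/2501 E=1024/1277 F=1024/2501] → run D
t=4: vr[B=1024/335 D=3231744/1638155 E=1024/1277 F=1024/2501] → run F
t=5: vr[B=1024/335 D=3231744/1638155 E=1024/1277 F=2048/2501] → run E
t=6: vr[B=1024/335 D=3231744/1638155 E=2048/1277 F=2048/2501] → run F
t=7: vr[B=1024/335 D=3231744/1638155 E=2048/1277 F=3072/2501] → run F
t=8: vr[B=1024/335 D=3231744/1638155 E=2048/1277 F=4096/2501] → run E
t=9: vr[B=1024/335 D=3231744/1638155 E=3072/1277 F=4096/2501] → run F
t=10: vr[B=1024/335 D=3231744/1638155 E=3072/1277 F=5120/2501] → run D
t=11: vr[B=1024/335 D=5792768/1638155 E=3072/1277 F=5120/2501] → run F
t=12: vr[B=1024/335 D=5792768/1638155 E=3072/1277 F=6144/2501] → run E
t=13: vr[B=1024/335 D=5792768/1638155 E=4096/1277 F=6144/2501] → run F
t=14: vr[B=1024/335 D=5792768/1638155 E=4096/1277] → run B
t=15: vr[B=2048/335 D=5792768/1638155 E=4096/1277] → run E
t=16: vr[B=2048/335 D=5792768/1638155 E=5120/1277] → run D
t=17: vr[B=2048/335 D=8353792/1638155 E=5120/1277] → run E
t=18: vr[B=2048/335 D=8353792/1638155] → run D
t=19: vr[B=2048/335] → run B
t=20: vr[B=3072/335] → run B
t=21: (idle)
t=22: (idle)
t=23: (idle)

context switches = 19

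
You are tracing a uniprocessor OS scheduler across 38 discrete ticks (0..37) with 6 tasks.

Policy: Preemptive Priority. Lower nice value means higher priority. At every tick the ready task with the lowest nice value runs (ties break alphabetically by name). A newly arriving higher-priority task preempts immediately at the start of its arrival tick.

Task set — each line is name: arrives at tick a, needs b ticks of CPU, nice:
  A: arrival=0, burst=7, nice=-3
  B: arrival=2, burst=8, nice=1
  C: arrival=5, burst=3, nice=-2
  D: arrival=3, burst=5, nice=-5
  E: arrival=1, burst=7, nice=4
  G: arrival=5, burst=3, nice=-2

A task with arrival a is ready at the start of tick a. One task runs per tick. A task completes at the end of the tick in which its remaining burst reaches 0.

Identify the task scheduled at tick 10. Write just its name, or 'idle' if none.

t=0: ready={A} → run A
t=1: ready={A,E} → run A
t=2: ready={A,B,E} → run A
t=3: ready={A,B,D,E} → run D
t=4: ready={A,B,D,E} → run D
t=5: ready={A,B,C,D,E,G} → run D
t=6: ready={A,B,C,D,E,G} → run D
t=7: ready={A,B,C,D,E,G} → run D
t=8: ready={A,B,C,E,G} → run A
t=9: ready={A,B,C,E,G} → run A
t=10: ready={A,B,C,E,G} → run A
t=11: ready={A,B,C,E,G} → run A
t=12: ready={B,C,E,G} → run C
t=13: ready={B,C,E,G} → run C
t=14: ready={B,C,E,G} → run C
t=15: ready={B,E,G} → run G
t=16: ready={B,E,G} → run G
t=17: ready={B,E,G} → run G
t=18: ready={B,E} → run B
t=19: ready={B,E} → run B
t=20: ready={B,E} → run B
t=21: ready={B,E} → run B
t=22: ready={B,E} → run B
t=23: ready={B,E} → run B
t=24: ready={B,E} → run B
t=25: ready={B,E} → run B
t=26: ready={E} → run E
t=27: ready={E} → run E
t=28: ready={E} → run E
t=29: ready={E} → run E
t=30: ready={E} → run E
t=31: ready={E} → run E
t=32: ready={E} → run E
t=33: (idle)
t=34: (idle)
t=35: (idle)
t=36: (idle)
t=37: (idle)

running at tick 10 = A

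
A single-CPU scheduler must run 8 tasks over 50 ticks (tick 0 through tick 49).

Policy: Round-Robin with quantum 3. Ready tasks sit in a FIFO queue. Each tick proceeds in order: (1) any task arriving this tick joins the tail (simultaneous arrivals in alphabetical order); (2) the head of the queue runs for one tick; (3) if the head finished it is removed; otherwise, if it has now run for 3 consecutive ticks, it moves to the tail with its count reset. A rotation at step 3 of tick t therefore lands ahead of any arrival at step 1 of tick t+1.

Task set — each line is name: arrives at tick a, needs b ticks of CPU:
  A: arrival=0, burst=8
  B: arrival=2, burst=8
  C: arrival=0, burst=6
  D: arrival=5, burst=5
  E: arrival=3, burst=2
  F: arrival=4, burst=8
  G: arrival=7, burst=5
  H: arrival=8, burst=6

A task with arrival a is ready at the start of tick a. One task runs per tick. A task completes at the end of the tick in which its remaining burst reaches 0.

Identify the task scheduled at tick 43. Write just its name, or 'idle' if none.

running at tick 43 = H

t=0: queue=[A,C] q_used=0 → run A
t=1: queue=[A,C] q_used=1 → run A
t=2: queue=[A,C,B] q_used=2 → run A
t=3: queue=[C,B,A,E] q_used=0 → run C
t=4: queue=[C,B,A,E,F] q_used=1 → run C
t=5: queue=[C,B,A,E,F,D] q_used=2 → run C
t=6: queue=[B,A,E,F,D,C] q_used=0 → run B
t=7: queue=[B,A,E,F,D,C,G] q_used=1 → run B
t=8: queue=[B,A,E,F,D,C,G,H] q_used=2 → run B
t=9: queue=[A,E,F,D,C,G,H,B] q_used=0 → run A
t=10: queue=[A,E,F,D,C,G,H,B] q_used=1 → run A
t=11: queue=[A,E,F,D,C,G,H,B] q_used=2 → run A
t=12: queue=[E,F,D,C,G,H,B,A] q_used=0 → run E
t=13: queue=[E,F,D,C,G,H,B,A] q_used=1 → run E
t=14: queue=[F,D,C,G,H,B,A] q_used=0 → run F
t=15: queue=[F,D,C,G,H,B,A] q_used=1 → run F
t=16: queue=[F,D,C,G,H,B,A] q_used=2 → run F
t=17: queue=[D,C,G,H,B,A,F] q_used=0 → run D
t=18: queue=[D,C,G,H,B,A,F] q_used=1 → run D
t=19: queue=[D,C,G,H,B,A,F] q_used=2 → run D
t=20: queue=[C,G,H,B,A,F,D] q_used=0 → run C
t=21: queue=[C,G,H,B,A,F,D] q_used=1 → run C
t=22: queue=[C,G,H,B,A,F,D] q_used=2 → run C
t=23: queue=[G,H,B,A,F,D] q_used=0 → run G
t=24: queue=[G,H,B,A,F,D] q_used=1 → run G
t=25: queue=[G,H,B,A,F,D] q_used=2 → run G
t=26: queue=[H,B,A,F,D,G] q_used=0 → run H
t=27: queue=[H,B,A,F,D,G] q_used=1 → run H
t=28: queue=[H,B,A,F,D,G] q_used=2 → run H
t=29: queue=[B,A,F,D,G,H] q_used=0 → run B
t=30: queue=[B,A,F,D,G,H] q_used=1 → run B
t=31: queue=[B,A,F,D,G,H] q_used=2 → run B
t=32: queue=[A,F,D,G,H,B] q_used=0 → run A
t=33: queue=[A,F,D,G,H,B] q_used=1 → run A
t=34: queue=[F,D,G,H,B] q_used=0 → run F
t=35: queue=[F,D,G,H,B] q_used=1 → run F
t=36: queue=[F,D,G,H,B] q_used=2 → run F
t=37: queue=[D,G,H,B,F] q_used=0 → run D
t=38: queue=[D,G,H,B,F] q_used=1 → run D
t=39: queue=[G,H,B,F] q_used=0 → run G
t=40: queue=[G,H,B,F] q_used=1 → run G
t=41: queue=[H,B,F] q_used=0 → run H
t=42: queue=[H,B,F] q_used=1 → run H
t=43: queue=[H,B,F] q_used=2 → run H
t=44: queue=[B,F] q_used=0 → run B
t=45: queue=[B,F] q_used=1 → run B
t=46: queue=[F] q_used=0 → run F
t=47: queue=[F] q_used=1 → run F
t=48: (idle)
t=49: (idle)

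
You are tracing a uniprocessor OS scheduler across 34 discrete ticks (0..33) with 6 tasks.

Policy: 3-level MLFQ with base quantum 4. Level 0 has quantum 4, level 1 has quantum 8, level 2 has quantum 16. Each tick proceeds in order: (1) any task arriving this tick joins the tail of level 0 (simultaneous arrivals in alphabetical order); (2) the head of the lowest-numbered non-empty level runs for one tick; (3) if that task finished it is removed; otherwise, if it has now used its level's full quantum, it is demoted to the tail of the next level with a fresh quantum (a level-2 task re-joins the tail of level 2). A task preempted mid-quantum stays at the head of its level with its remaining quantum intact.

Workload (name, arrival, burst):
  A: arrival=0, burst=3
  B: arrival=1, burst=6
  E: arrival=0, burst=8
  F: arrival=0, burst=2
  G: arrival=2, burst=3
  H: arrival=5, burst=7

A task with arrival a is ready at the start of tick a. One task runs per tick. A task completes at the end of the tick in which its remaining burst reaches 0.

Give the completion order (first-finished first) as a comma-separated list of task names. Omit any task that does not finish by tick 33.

t=0: L0/L1/L2 = AEF/-/- → run A
t=1: L0/L1/L2 = AEFB/-/- → run A
t=2: L0/L1/L2 = AEFBG/-/- → run A
t=3: L0/L1/L2 = EFBG/-/- → run E
t=4: L0/L1/L2 = EFBG/-/- → run E
t=5: L0/L1/L2 = EFBGH/-/- → run E
t=6: L0/L1/L2 = EFBGH/-/- → run E
t=7: L0/L1/L2 = FBGH/E/- → run F
t=8: L0/L1/L2 = FBGH/E/- → run F
t=9: L0/L1/L2 = BGH/E/- → run B
t=10: L0/L1/L2 = BGH/E/- → run B
t=11: L0/L1/L2 = BGH/E/- → run B
t=12: L0/L1/L2 = BGH/E/- → run B
t=13: L0/L1/L2 = GH/EB/- → run G
t=14: L0/L1/L2 = GH/EB/- → run G
t=15: L0/L1/L2 = GH/EB/- → run G
t=16: L0/L1/L2 = H/EB/- → run H
t=17: L0/L1/L2 = H/EB/- → run H
t=18: L0/L1/L2 = H/EB/- → run H
t=19: L0/L1/L2 = H/EB/- → run H
t=20: L0/L1/L2 = -/EBH/- → run E
t=21: L0/L1/L2 = -/EBH/- → run E
t=22: L0/L1/L2 = -/EBH/- → run E
t=23: L0/L1/L2 = -/EBH/- → run E
t=24: L0/L1/L2 = -/BH/- → run B
t=25: L0/L1/L2 = -/BH/- → run B
t=26: L0/L1/L2 = -/H/- → run H
t=27: L0/L1/L2 = -/H/- → run H
t=28: L0/L1/L2 = -/H/- → run H
t=29: (idle)
t=30: (idle)
t=31: (idle)
t=32: (idle)
t=33: (idle)

completion order = A, F, G, E, B, H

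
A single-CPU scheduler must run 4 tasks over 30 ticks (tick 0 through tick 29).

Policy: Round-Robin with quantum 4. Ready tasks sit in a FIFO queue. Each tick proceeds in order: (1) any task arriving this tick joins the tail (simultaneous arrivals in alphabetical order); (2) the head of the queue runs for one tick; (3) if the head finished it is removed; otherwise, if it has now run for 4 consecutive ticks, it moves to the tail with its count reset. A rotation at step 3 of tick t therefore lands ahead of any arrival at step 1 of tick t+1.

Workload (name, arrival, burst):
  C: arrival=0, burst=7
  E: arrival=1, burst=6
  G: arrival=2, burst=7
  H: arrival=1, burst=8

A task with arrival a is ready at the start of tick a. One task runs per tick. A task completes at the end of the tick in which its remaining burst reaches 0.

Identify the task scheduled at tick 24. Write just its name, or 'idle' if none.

t=0: queue=[C] q_used=0 → run C
t=1: queue=[C,E,H] q_used=1 → run C
t=2: queue=[C,E,H,G] q_used=2 → run C
t=3: queue=[C,E,H,G] q_used=3 → run C
t=4: queue=[E,H,G,C] q_used=0 → run E
t=5: queue=[E,H,G,C] q_used=1 → run E
t=6: queue=[E,H,G,C] q_used=2 → run E
t=7: queue=[E,H,G,C] q_used=3 → run E
t=8: queue=[H,G,C,E] q_used=0 → run H
t=9: queue=[H,G,C,E] q_used=1 → run H
t=10: queue=[H,G,C,E] q_used=2 → run H
t=11: queue=[H,G,C,E] q_used=3 → run H
t=12: queue=[G,C,E,H] q_used=0 → run G
t=13: queue=[G,C,E,H] q_used=1 → run G
t=14: queue=[G,C,E,H] q_used=2 → run G
t=15: queue=[G,C,E,H] q_used=3 → run G
t=16: queue=[C,E,H,G] q_used=0 → run C
t=17: queue=[C,E,H,G] q_used=1 → run C
t=18: queue=[C,E,H,G] q_used=2 → run C
t=19: queue=[E,H,G] q_used=0 → run E
t=20: queue=[E,H,G] q_used=1 → run E
t=21: queue=[H,G] q_used=0 → run H
t=22: queue=[H,G] q_used=1 → run H
t=23: queue=[H,G] q_used=2 → run H
t=24: queue=[H,G] q_used=3 → run H
t=25: queue=[G] q_used=0 → run G
t=26: queue=[G] q_used=1 → run G
t=27: queue=[G] q_used=2 → run G
t=28: (idle)
t=29: (idle)

running at tick 24 = H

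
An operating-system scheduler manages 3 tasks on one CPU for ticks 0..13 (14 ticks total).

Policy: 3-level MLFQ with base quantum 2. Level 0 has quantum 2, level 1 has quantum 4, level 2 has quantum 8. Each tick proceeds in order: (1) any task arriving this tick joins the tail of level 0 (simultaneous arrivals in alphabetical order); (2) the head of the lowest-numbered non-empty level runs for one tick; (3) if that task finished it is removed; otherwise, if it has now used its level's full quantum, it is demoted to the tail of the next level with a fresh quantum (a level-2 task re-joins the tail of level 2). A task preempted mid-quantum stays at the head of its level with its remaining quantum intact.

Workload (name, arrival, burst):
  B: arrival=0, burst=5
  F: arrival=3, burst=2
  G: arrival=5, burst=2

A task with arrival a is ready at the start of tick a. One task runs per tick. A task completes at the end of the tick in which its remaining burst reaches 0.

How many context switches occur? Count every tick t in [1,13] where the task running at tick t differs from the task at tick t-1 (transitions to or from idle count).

context switches = 4

t=0: L0/L1/L2 = B/-/- → run B
t=1: L0/L1/L2 = B/-/- → run B
t=2: L0/L1/L2 = -/B/- → run B
t=3: L0/L1/L2 = F/B/- → run F
t=4: L0/L1/L2 = F/B/- → run F
t=5: L0/L1/L2 = G/B/- → run G
t=6: L0/L1/L2 = G/B/- → run G
t=7: L0/L1/L2 = -/B/- → run B
t=8: L0/L1/L2 = -/B/- → run B
t=9: (idle)
t=10: (idle)
t=11: (idle)
t=12: (idle)
t=13: (idle)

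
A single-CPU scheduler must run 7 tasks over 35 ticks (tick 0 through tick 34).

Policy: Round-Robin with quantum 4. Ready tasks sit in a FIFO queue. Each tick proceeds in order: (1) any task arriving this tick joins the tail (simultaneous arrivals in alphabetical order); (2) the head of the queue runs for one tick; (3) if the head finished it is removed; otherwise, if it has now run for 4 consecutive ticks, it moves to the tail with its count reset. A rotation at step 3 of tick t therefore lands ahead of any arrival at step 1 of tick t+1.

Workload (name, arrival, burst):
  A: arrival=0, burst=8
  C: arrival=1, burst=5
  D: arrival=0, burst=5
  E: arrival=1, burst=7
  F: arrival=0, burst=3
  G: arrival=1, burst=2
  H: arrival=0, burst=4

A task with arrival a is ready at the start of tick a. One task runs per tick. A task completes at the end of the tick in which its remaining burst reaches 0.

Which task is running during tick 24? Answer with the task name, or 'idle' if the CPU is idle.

running at tick 24 = G

t=0: queue=[A,D,F,H] q_used=0 → run A
t=1: queue=[A,D,F,H,C,E,G] q_used=1 → run A
t=2: queue=[A,D,F,H,C,E,G] q_used=2 → run A
t=3: queue=[A,D,F,H,C,E,G] q_used=3 → run A
t=4: queue=[D,F,H,C,E,G,A] q_used=0 → run D
t=5: queue=[D,F,H,C,E,G,A] q_used=1 → run D
t=6: queue=[D,F,H,C,E,G,A] q_used=2 → run D
t=7: queue=[D,F,H,C,E,G,A] q_used=3 → run D
t=8: queue=[F,H,C,E,G,A,D] q_used=0 → run F
t=9: queue=[F,H,C,E,G,A,D] q_used=1 → run F
t=10: queue=[F,H,C,E,G,A,D] q_used=2 → run F
t=11: queue=[H,C,E,G,A,D] q_used=0 → run H
t=12: queue=[H,C,E,G,A,D] q_used=1 → run H
t=13: queue=[H,C,E,G,A,D] q_used=2 → run H
t=14: queue=[H,C,E,G,A,D] q_used=3 → run H
t=15: queue=[C,E,G,A,D] q_used=0 → run C
t=16: queue=[C,E,G,A,D] q_used=1 → run C
t=17: queue=[C,E,G,A,D] q_used=2 → run C
t=18: queue=[C,E,G,A,D] q_used=3 → run C
t=19: queue=[E,G,A,D,C] q_used=0 → run E
t=20: queue=[E,G,A,D,C] q_used=1 → run E
t=21: queue=[E,G,A,D,C] q_used=2 → run E
t=22: queue=[E,G,A,D,C] q_used=3 → run E
t=23: queue=[G,A,D,C,E] q_used=0 → run G
t=24: queue=[G,A,D,C,E] q_used=1 → run G
t=25: queue=[A,D,C,E] q_used=0 → run A
t=26: queue=[A,D,C,E] q_used=1 → run A
t=27: queue=[A,D,C,E] q_used=2 → run A
t=28: queue=[A,D,C,E] q_used=3 → run A
t=29: queue=[D,C,E] q_used=0 → run D
t=30: queue=[C,E] q_used=0 → run C
t=31: queue=[E] q_used=0 → run E
t=32: queue=[E] q_used=1 → run E
t=33: queue=[E] q_used=2 → run E
t=34: (idle)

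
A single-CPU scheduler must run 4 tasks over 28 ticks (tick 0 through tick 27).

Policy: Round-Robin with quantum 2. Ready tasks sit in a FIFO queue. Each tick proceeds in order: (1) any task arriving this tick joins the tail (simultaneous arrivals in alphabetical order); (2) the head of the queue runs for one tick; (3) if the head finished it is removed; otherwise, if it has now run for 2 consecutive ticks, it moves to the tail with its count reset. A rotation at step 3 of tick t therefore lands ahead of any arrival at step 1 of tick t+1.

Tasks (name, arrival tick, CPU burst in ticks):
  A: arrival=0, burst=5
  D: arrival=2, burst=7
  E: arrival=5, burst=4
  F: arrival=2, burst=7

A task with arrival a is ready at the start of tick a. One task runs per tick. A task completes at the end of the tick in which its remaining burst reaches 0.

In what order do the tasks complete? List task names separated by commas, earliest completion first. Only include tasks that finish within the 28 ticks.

completion order = A, E, D, F

t=0: queue=[A] q_used=0 → run A
t=1: queue=[A] q_used=1 → run A
t=2: queue=[A,D,F] q_used=0 → run A
t=3: queue=[A,D,F] q_used=1 → run A
t=4: queue=[D,F,A] q_used=0 → run D
t=5: queue=[D,F,A,E] q_used=1 → run D
t=6: queue=[F,A,E,D] q_used=0 → run F
t=7: queue=[F,A,E,D] q_used=1 → run F
t=8: queue=[A,E,D,F] q_used=0 → run A
t=9: queue=[E,D,F] q_used=0 → run E
t=10: queue=[E,D,F] q_used=1 → run E
t=11: queue=[D,F,E] q_used=0 → run D
t=12: queue=[D,F,E] q_used=1 → run D
t=13: queue=[F,E,D] q_used=0 → run F
t=14: queue=[F,E,D] q_used=1 → run F
t=15: queue=[E,D,F] q_used=0 → run E
t=16: queue=[E,D,F] q_used=1 → run E
t=17: queue=[D,F] q_used=0 → run D
t=18: queue=[D,F] q_used=1 → run D
t=19: queue=[F,D] q_used=0 → run F
t=20: queue=[F,D] q_used=1 → run F
t=21: queue=[D,F] q_used=0 → run D
t=22: queue=[F] q_used=0 → run F
t=23: (idle)
t=24: (idle)
t=25: (idle)
t=26: (idle)
t=27: (idle)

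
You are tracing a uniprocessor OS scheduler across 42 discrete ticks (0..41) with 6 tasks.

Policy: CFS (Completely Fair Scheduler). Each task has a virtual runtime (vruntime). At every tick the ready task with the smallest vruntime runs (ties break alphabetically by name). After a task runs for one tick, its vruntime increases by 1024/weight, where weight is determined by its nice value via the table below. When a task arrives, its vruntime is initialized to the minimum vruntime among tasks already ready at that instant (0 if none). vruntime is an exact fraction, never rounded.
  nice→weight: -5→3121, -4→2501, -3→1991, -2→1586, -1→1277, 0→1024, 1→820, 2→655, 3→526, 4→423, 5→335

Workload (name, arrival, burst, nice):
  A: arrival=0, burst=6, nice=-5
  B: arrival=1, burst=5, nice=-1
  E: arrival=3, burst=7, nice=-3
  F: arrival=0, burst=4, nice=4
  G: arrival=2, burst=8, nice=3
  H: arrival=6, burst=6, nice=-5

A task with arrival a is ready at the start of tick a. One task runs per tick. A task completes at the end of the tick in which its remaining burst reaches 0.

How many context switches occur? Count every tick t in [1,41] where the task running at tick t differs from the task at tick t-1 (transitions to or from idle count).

t=0: vr[A=0 F=0] → run A
t=1: vr[A=1024/3121 B=0 F=0] → run B
t=2: vr[A=1024/3121 B=1024/1277 F=0 G=0] → run F
t=3: vr[A=1024/3121 B=1024/1277 E=0 F=1024/423 G=0] → run E
t=4: vr[A=1024/3121 B=1024/1277 E=1024/1991 F=1024/423 G=0] → run G
t=5: vr[A=1024/3121 B=1024/1277 E=1024/1991 F=1024/423 G=512/263] → run A
t=6: vr[A=2048/3121 B=1024/1277 E=1024/1991 F=1024/423 G=512/263 H=1024/1991] → run E
t=7: vr[A=2048/3121 B=1024/1277 E=2048/1991 F=1024/423 G=512/263 H=1024/1991] → run H
t=8: vr[A=2048/3121 B=1024/1277 E=2048/1991 F=1024/423 G=512/263 H=5234688/6213911] → run A
t=9: vr[A=3072/3121 B=1024/1277 E=2048/1991 F=1024/423 G=512/263 H=5234688/6213911] → run B
t=10: vr[A=3072/3121 B=2048/1277 E=2048/1991 F=1024/423 G=512/263 H=5234688/6213911] → run H
t=11: vr[A=3072/3121 B=2048/1277 E=2048/1991 F=1024/423 G=512/263 H=7273472/6213911] → run A
t=12: vr[A=4096/3121 B=2048/1277 E=2048/1991 F=1024/423 G=512/263 H=7273472/6213911] → run E
t=13: vr[A=4096/3121 B=2048/1277 E=3072/1991 F=1024/423 G=512/263 H=7273472/6213911] → run H
t=14: vr[A=4096/3121 B=2048/1277 E=3072/1991 F=1024/423 G=512/263 H=9312256/6213911] → run A
t=15: vr[A=5120/3121 B=2048/1277 E=3072/1991 F=1024/423 G=512/263 H=9312256/6213911] → run H
t=16: vr[A=5120/3121 B=2048/1277 E=3072/1991 F=1024/423 G=512/263 H=11351040/6213911] → run E
t=17: vr[A=5120/3121 B=2048/1277 E=4096/1991 F=1024/423 G=512/263 H=11351040/6213911] → run B
t=18: vr[A=5120/3121 B=3072/1277 E=4096/1991 F=1024/423 G=512/263 H=11351040/6213911] → run A
t=19: vr[B=3072/1277 E=4096/1991 F=1024/423 G=512/263 H=11351040/6213911] → run H
t=20: vr[B=3072/1277 E=4096/1991 F=1024/423 G=512/263 H=13389824/6213911] → run G
t=21: vr[B=3072/1277 E=4096/1991 F=1024/423 G=1024/263 H=13389824/6213911] → run E
t=22: vr[B=3072/1277 E=5120/1991 F=1024/423 G=1024/263 H=13389824/6213911] → run H
t=23: vr[B=3072/1277 E=5120/1991 F=1024/423 G=1024/263] → run B
t=24: vr[B=4096/1277 E=5120/1991 F=1024/423 G=1024/263] → run F
t=25: vr[B=4096/1277 E=5120/1991 F=2048/423 G=1024/263] → run E
t=26: vr[B=4096/1277 E=6144/1991 F=2048/423 G=1024/263] → run E
t=27: vr[B=4096/1277 F=2048/423 G=1024/263] → run B
t=28: vr[F=2048/423 G=1024/263] → run G
t=29: vr[F=2048/423 G=1536/263] → run F
t=30: vr[F=1024/141 G=1536/263] → run G
t=31: vr[F=1024/141 G=2048/263] → run F
t=32: vr[G=2048/263] → run G
t=33: vr[G=2560/263] → run G
t=34: vr[G=3072/263] → run G
t=35: vr[G=3584/263] → run G
t=36: (idle)
t=37: (idle)
t=38: (idle)
t=39: (idle)
t=40: (idle)
t=41: (idle)

context switches = 32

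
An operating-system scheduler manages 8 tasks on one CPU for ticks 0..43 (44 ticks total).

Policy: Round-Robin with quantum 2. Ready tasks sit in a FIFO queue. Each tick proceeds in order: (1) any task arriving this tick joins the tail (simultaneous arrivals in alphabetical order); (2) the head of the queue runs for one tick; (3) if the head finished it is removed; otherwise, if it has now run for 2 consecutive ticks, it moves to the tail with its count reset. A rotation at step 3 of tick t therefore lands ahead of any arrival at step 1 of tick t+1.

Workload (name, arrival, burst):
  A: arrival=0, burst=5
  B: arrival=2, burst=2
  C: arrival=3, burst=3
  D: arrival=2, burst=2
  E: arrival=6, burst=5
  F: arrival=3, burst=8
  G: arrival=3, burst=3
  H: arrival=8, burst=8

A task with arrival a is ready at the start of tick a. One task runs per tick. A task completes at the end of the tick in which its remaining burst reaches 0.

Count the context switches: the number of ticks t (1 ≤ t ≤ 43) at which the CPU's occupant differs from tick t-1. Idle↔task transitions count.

context switches = 19

t=0: queue=[A] q_used=0 → run A
t=1: queue=[A] q_used=1 → run A
t=2: queue=[A,B,D] q_used=0 → run A
t=3: queue=[A,B,D,C,F,G] q_used=1 → run A
t=4: queue=[B,D,C,F,G,A] q_used=0 → run B
t=5: queue=[B,D,C,F,G,A] q_used=1 → run B
t=6: queue=[D,C,F,G,A,E] q_used=0 → run D
t=7: queue=[D,C,F,G,A,E] q_used=1 → run D
t=8: queue=[C,F,G,A,E,H] q_used=0 → run C
t=9: queue=[C,F,G,A,E,H] q_used=1 → run C
t=10: queue=[F,G,A,E,H,C] q_used=0 → run F
t=11: queue=[F,G,A,E,H,C] q_used=1 → run F
t=12: queue=[G,A,E,H,C,F] q_used=0 → run G
t=13: queue=[G,A,E,H,C,F] q_used=1 → run G
t=14: queue=[A,E,H,C,F,G] q_used=0 → run A
t=15: queue=[E,H,C,F,G] q_used=0 → run E
t=16: queue=[E,H,C,F,G] q_used=1 → run E
t=17: queue=[H,C,F,G,E] q_used=0 → run H
t=18: queue=[H,C,F,G,E] q_used=1 → run H
t=19: queue=[C,F,G,E,H] q_used=0 → run C
t=20: queue=[F,G,E,H] q_used=0 → run F
t=21: queue=[F,G,E,H] q_used=1 → run F
t=22: queue=[G,E,H,F] q_used=0 → run G
t=23: queue=[E,H,F] q_used=0 → run E
t=24: queue=[E,H,F] q_used=1 → run E
t=25: queue=[H,F,E] q_used=0 → run H
t=26: queue=[H,F,E] q_used=1 → run H
t=27: queue=[F,E,H] q_used=0 → run F
t=28: queue=[F,E,H] q_used=1 → run F
t=29: queue=[E,H,F] q_used=0 → run E
t=30: queue=[H,F] q_used=0 → run H
t=31: queue=[H,F] q_used=1 → run H
t=32: queue=[F,H] q_used=0 → run F
t=33: queue=[F,H] q_used=1 → run F
t=34: queue=[H] q_used=0 → run H
t=35: queue=[H] q_used=1 → run H
t=36: (idle)
t=37: (idle)
t=38: (idle)
t=39: (idle)
t=40: (idle)
t=41: (idle)
t=42: (idle)
t=43: (idle)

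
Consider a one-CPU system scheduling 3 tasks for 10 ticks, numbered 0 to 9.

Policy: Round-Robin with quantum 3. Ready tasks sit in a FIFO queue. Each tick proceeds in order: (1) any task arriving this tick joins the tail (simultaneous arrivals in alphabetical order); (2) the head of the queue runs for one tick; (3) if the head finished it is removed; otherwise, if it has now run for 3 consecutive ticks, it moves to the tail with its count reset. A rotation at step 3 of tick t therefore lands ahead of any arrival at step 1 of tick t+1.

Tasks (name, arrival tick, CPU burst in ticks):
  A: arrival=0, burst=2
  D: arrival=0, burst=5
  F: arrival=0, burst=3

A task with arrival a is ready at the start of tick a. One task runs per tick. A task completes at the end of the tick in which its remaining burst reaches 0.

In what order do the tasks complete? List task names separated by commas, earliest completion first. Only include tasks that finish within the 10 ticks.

completion order = A, F, D

t=0: queue=[A,D,F] q_used=0 → run A
t=1: queue=[A,D,F] q_used=1 → run A
t=2: queue=[D,F] q_used=0 → run D
t=3: queue=[D,F] q_used=1 → run D
t=4: queue=[D,F] q_used=2 → run D
t=5: queue=[F,D] q_used=0 → run F
t=6: queue=[F,D] q_used=1 → run F
t=7: queue=[F,D] q_used=2 → run F
t=8: queue=[D] q_used=0 → run D
t=9: queue=[D] q_used=1 → run D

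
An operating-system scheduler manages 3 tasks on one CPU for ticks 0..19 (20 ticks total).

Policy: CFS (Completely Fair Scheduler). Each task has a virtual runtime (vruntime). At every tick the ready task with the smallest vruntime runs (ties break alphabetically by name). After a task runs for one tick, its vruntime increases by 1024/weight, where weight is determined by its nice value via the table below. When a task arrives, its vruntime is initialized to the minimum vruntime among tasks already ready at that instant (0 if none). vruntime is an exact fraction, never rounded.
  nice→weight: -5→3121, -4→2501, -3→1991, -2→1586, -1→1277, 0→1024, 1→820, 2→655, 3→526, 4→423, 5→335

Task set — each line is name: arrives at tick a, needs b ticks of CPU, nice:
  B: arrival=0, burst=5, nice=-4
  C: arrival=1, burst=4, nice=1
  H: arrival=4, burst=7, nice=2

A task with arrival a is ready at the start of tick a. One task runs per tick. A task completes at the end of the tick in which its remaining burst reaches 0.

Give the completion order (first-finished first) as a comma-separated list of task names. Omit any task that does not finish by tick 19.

completion order = B, C, H

t=0: vr[B=0] → run B
t=1: vr[B=1024/2501 C=1024/2501] → run B
t=2: vr[B=2048/2501 C=1024/2501] → run C
t=3: vr[B=2048/2501 C=20736/12505] → run B
t=4: vr[B=3072/2501 C=20736/12505 H=3072/2501] → run B
t=5: vr[B=4096/2501 C=20736/12505 H=3072/2501] → run H
t=6: vr[B=4096/2501 C=20736/12505 H=4573184/1638155] → run B
t=7: vr[C=20736/12505 H=4573184/1638155] → run C
t=8: vr[C=36352/12505 H=4573184/1638155] → run H
t=9: vr[C=36352/12505 H=7134208/1638155] → run C
t=10: vr[C=51968/12505 H=7134208/1638155] → run C
t=11: vr[H=7134208/1638155] → run H
t=12: vr[H=9695232/1638155] → run H
t=13: vr[H=12256256/1638155] → run H
t=14: vr[H=2963456/327631] → run H
t=15: vr[H=17378304/1638155] → run H
t=16: (idle)
t=17: (idle)
t=18: (idle)
t=19: (idle)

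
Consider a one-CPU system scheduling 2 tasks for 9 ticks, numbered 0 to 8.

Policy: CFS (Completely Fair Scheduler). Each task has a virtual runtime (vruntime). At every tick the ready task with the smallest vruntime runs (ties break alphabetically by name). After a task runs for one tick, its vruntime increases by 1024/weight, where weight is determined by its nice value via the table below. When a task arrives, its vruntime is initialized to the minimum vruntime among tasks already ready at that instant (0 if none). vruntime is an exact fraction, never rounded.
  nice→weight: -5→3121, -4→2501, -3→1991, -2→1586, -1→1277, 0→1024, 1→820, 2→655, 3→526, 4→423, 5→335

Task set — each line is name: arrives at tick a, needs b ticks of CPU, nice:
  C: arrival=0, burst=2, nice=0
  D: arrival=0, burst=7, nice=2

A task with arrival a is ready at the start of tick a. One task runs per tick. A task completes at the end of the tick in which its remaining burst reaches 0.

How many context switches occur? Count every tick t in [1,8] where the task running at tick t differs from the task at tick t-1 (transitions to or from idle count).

t=0: vr[C=0 D=0] → run C
t=1: vr[C=1 D=0] → run D
t=2: vr[C=1 D=1024/655] → run C
t=3: vr[D=1024/655] → run D
t=4: vr[D=2048/655] → run D
t=5: vr[D=3072/655] → run D
t=6: vr[D=4096/655] → run D
t=7: vr[D=1024/131] → run D
t=8: vr[D=6144/655] → run D

context switches = 3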